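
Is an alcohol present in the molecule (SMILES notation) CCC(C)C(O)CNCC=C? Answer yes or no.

–OH on an sp³ carbon → alcohol (secondary).
C–N–C with sp³ carbons and no adjacent C=O → amine (secondary).
C=C double bond → alkene.
The CH(OH) segment supplies the alcohol: –OH on an sp³ carbon → alcohol (secondary).

yes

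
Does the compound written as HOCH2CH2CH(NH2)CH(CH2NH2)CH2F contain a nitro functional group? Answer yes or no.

no

Working along the chain:
  HOCH2: HO– on an sp³ carbon → alcohol.
  CH(NH2): –NH2 on an sp³ carbon with no adjacent C=O → amine.
  CH(CH2NH2): pendant –CH2NH2: N on sp³ C, no adjacent C=O → amine.
  CH2F: halogen on an sp³ carbon → alkyl halide.
The groups actually present are: alcohol, alkyl halide, amine.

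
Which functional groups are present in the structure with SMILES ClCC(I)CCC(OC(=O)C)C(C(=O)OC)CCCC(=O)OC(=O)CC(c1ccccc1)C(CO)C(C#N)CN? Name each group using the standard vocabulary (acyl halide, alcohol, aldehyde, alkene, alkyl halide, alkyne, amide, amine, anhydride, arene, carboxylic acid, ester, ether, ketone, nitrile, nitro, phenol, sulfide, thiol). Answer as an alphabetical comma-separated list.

alcohol, alkyl halide, amine, anhydride, arene, ester, nitrile

Reading the structure from left to right:
  ClCH2: halogen on an sp³ carbon → alkyl halide.
  CH(I): halogen on an sp³ carbon → alkyl halide.
  CH(OCOCH3): pendant –OC(=O)CH3: an acyloxy group → ester.
  CH(COOCH3): pendant –COOCH3: carbonyl C bonded to C and –OCH3 → ester.
  CH2CO-O-COCH2: two acyl groups sharing one oxygen, –C(=O)–O–C(=O)– → anhydride.
  CH(C6H5): pendant –C6H5: benzene ring → arene.
  CH(CH2OH): pendant –CH2OH on an sp³ backbone C → alcohol.
  CH(CN): pendant –C≡N: nitrile.
  CH2NH2: –NH2 on an sp³ carbon with no adjacent C=O → amine.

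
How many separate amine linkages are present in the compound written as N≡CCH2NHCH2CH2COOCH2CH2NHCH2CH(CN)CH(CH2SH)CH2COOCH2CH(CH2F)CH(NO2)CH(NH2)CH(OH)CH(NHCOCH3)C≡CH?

3

N≡C–: carbon triple-bonded to nitrogen → nitrile.
C–N–C with sp³ carbons and no adjacent C=O → amine (secondary).
–C(=O)–O–C with C on the carbonyl side → ester.
C–N–C with sp³ carbons and no adjacent C=O → amine (secondary).
pendant –C≡N: nitrile.
pendant –CH2SH → thiol.
–C(=O)–O–C with C on the carbonyl side → ester.
pendant –CH2X: halogen on sp³ carbon → alkyl halide.
–NO2 on an sp³ carbon → nitro (the N=O is not a carbonyl).
–NH2 on an sp³ carbon with no adjacent C=O → amine.
–OH on an sp³ carbon → alcohol (secondary).
pendant –NHC(=O)CH3: N bonded to a carbonyl → amide (not amine).
C≡C triple bond → alkyne.
Amine appears at: CH2NHCH2, CH2NHCH2, CH(NH2) → 3.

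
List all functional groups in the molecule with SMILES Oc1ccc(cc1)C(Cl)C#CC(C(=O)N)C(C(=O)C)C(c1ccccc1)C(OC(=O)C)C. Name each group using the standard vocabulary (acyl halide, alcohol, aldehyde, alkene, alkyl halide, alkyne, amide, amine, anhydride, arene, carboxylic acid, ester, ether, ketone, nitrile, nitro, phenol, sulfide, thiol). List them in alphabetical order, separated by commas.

alkyl halide, alkyne, amide, arene, ester, ketone, phenol

Reading the structure from left to right:
  HOC6H4: –OH attached directly to an aromatic ring → phenol (not alcohol); the ring itself is an arene.
  CH(Cl): halogen on an sp³ carbon → alkyl halide.
  C≡C: C≡C triple bond → alkyne.
  CH(CONH2): pendant –CONH2: carbonyl C bonded to C and N → amide.
  CH(COCH3): pendant –COCH3: carbonyl C bonded to two carbons → ketone.
  CH(C6H5): pendant –C6H5: benzene ring → arene.
  CH(OCOCH3): pendant –OC(=O)CH3: an acyloxy group → ester.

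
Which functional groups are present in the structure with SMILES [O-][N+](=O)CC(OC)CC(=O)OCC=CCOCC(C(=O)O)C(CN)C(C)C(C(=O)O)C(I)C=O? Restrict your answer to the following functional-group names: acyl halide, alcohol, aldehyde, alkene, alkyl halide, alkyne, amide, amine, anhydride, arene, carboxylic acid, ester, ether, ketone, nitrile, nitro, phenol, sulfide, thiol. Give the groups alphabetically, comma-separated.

Reading the structure from left to right:
  O2NCH2: –NO2 on carbon → nitro group.
  CH(OCH3): pendant –OCH3: C–O–C with sp³ C, no adjacent C=O → ether.
  CH2COOCH2: –C(=O)–O–C with C on the carbonyl side → ester.
  CH=CH: C=C double bond → alkene.
  CH2OCH2: C–O–C with sp³ carbons on both sides and no adjacent C=O → ether.
  CH(COOH): pendant –COOH: carbonyl C bonded to C and –OH → carboxylic acid.
  CH(CH2NH2): pendant –CH2NH2: N on sp³ C, no adjacent C=O → amine.
  CH(COOH): pendant –COOH: carbonyl C bonded to C and –OH → carboxylic acid.
  CH(I): halogen on an sp³ carbon → alkyl halide.
  CHO: terminal –CHO: carbonyl C bonded to H and C → aldehyde.

aldehyde, alkene, alkyl halide, amine, carboxylic acid, ester, ether, nitro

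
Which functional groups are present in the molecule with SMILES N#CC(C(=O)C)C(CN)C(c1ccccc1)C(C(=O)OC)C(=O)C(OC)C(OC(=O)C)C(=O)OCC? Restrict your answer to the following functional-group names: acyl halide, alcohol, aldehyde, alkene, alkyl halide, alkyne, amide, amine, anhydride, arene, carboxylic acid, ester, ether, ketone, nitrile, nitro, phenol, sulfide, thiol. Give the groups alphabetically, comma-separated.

N≡C–: carbon triple-bonded to nitrogen → nitrile.
pendant –COCH3: carbonyl C bonded to two carbons → ketone.
pendant –CH2NH2: N on sp³ C, no adjacent C=O → amine.
pendant –C6H5: benzene ring → arene.
pendant –COOCH3: carbonyl C bonded to C and –OCH3 → ester.
–C(=O)– with carbon on both sides → ketone.
pendant –OCH3: C–O–C with sp³ C, no adjacent C=O → ether.
pendant –OC(=O)CH3: an acyloxy group → ester.
–C(=O)OCH2CH3: carbonyl C bonded to C and to –OEt → ester.

amine, arene, ester, ether, ketone, nitrile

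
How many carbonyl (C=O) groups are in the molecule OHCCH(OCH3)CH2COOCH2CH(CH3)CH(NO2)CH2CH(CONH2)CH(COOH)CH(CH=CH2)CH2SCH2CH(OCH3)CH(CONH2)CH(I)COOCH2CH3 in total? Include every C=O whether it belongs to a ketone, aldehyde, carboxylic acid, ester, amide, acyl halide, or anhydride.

6

OHC: aldehyde, 1 C=O (running total 1).
CH2COOCH2: ester, 1 C=O (running total 2).
CH(CONH2): amide, 1 C=O (running total 3).
CH(COOH): carboxylic acid, 1 C=O (running total 4).
CH(CONH2): amide, 1 C=O (running total 5).
COOCH2CH3: ester, 1 C=O (running total 6).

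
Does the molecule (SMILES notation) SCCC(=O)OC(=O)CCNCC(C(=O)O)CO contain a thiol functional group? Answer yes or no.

yes

–SH on an sp³ carbon → thiol.
two acyl groups sharing one oxygen, –C(=O)–O–C(=O)– → anhydride.
C–N–C with sp³ carbons and no adjacent C=O → amine (secondary).
pendant –COOH: carbonyl C bonded to C and –OH → carboxylic acid.
–OH on an sp³ carbon → alcohol.
The HSCH2 segment supplies the thiol: –SH on an sp³ carbon → thiol.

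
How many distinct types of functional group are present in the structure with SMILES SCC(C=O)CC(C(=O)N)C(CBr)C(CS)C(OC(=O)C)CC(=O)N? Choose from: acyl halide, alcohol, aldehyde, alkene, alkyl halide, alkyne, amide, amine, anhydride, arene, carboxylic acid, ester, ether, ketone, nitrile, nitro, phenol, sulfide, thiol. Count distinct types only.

Taking each segment in turn:
  HSCH2: –SH on an sp³ carbon → thiol.
  CH(CHO): pendant –CHO: carbonyl C bonded to C and H → aldehyde.
  CH(CONH2): pendant –CONH2: carbonyl C bonded to C and N → amide.
  CH(CH2Br): pendant –CH2X: halogen on sp³ carbon → alkyl halide.
  CH(CH2SH): pendant –CH2SH → thiol.
  CH(OCOCH3): pendant –OC(=O)CH3: an acyloxy group → ester.
  CONH2: –C(=O)NH2: carbonyl C bonded to C and to N → amide (the N is not a separate amine).
Distinct types present: aldehyde, alkyl halide, amide, ester, thiol.

5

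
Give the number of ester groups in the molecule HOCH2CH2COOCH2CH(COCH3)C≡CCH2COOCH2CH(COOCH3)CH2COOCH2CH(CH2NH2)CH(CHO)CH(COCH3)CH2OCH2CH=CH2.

4

HO– on an sp³ carbon → alcohol.
–C(=O)–O–C with C on the carbonyl side → ester.
pendant –COCH3: carbonyl C bonded to two carbons → ketone.
C≡C triple bond → alkyne.
–C(=O)–O–C with C on the carbonyl side → ester.
pendant –COOCH3: carbonyl C bonded to C and –OCH3 → ester.
–C(=O)–O–C with C on the carbonyl side → ester.
pendant –CH2NH2: N on sp³ C, no adjacent C=O → amine.
pendant –CHO: carbonyl C bonded to C and H → aldehyde.
pendant –COCH3: carbonyl C bonded to two carbons → ketone.
C–O–C with sp³ carbons on both sides and no adjacent C=O → ether.
C=C double bond → alkene.
Ester appears at: CH2COOCH2, CH2COOCH2, CH(COOCH3), CH2COOCH2 → 4.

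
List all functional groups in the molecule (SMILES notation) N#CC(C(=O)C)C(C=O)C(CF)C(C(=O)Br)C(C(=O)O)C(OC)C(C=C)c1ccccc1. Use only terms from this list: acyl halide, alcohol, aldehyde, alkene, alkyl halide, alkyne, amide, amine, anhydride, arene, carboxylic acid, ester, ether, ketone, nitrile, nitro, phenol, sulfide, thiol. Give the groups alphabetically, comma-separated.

acyl halide, aldehyde, alkene, alkyl halide, arene, carboxylic acid, ether, ketone, nitrile

N≡C–: carbon triple-bonded to nitrogen → nitrile.
pendant –COCH3: carbonyl C bonded to two carbons → ketone.
pendant –CHO: carbonyl C bonded to C and H → aldehyde.
pendant –CH2X: halogen on sp³ carbon → alkyl halide.
pendant –C(=O)X: carbonyl C bonded to C and halogen → acyl halide.
pendant –COOH: carbonyl C bonded to C and –OH → carboxylic acid.
pendant –OCH3: C–O–C with sp³ C, no adjacent C=O → ether.
pendant –CH=CH2: C=C double bond → alkene.
–C6H5 phenyl ring → arene.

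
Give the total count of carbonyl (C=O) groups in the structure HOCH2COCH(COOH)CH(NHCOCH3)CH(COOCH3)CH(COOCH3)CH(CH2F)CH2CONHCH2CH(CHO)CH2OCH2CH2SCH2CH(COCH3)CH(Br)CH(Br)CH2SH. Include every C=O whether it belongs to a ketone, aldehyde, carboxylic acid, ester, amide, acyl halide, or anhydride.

8

CO: ketone, 1 C=O (running total 1).
CH(COOH): carboxylic acid, 1 C=O (running total 2).
CH(NHCOCH3): amide, 1 C=O (running total 3).
CH(COOCH3): ester, 1 C=O (running total 4).
CH(COOCH3): ester, 1 C=O (running total 5).
CH2CONHCH2: amide, 1 C=O (running total 6).
CH(CHO): aldehyde, 1 C=O (running total 7).
CH(COCH3): ketone, 1 C=O (running total 8).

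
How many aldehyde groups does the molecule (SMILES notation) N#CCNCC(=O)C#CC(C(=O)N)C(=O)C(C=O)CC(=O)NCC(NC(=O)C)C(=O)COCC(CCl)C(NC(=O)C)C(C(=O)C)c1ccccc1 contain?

N≡C–: carbon triple-bonded to nitrogen → nitrile.
C–N–C with sp³ carbons and no adjacent C=O → amine (secondary).
–C(=O)– with carbon on both sides → ketone.
C≡C triple bond → alkyne.
pendant –CONH2: carbonyl C bonded to C and N → amide.
–C(=O)– with carbon on both sides → ketone.
pendant –CHO: carbonyl C bonded to C and H → aldehyde.
–C(=O)–N– linkage → amide (the N is not an amine).
pendant –NHC(=O)CH3: N bonded to a carbonyl → amide (not amine).
–C(=O)– with carbon on both sides → ketone.
C–O–C with sp³ carbons on both sides and no adjacent C=O → ether.
pendant –CH2X: halogen on sp³ carbon → alkyl halide.
pendant –NHC(=O)CH3: N bonded to a carbonyl → amide (not amine).
pendant –COCH3: carbonyl C bonded to two carbons → ketone.
–C6H5 phenyl ring → arene.
Aldehyde appears at: CH(CHO) → 1.

1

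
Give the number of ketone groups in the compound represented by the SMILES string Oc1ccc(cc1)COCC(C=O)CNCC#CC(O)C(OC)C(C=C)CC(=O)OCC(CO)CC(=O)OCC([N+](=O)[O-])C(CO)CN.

–OH attached directly to an aromatic ring → phenol (not alcohol); the ring itself is an arene.
C–O–C with sp³ carbons on both sides and no adjacent C=O → ether.
pendant –CHO: carbonyl C bonded to C and H → aldehyde.
C–N–C with sp³ carbons and no adjacent C=O → amine (secondary).
C≡C triple bond → alkyne.
–OH on an sp³ carbon → alcohol (secondary).
pendant –OCH3: C–O–C with sp³ C, no adjacent C=O → ether.
pendant –CH=CH2: C=C double bond → alkene.
–C(=O)–O–C with C on the carbonyl side → ester.
pendant –CH2OH on an sp³ backbone C → alcohol.
–C(=O)–O–C with C on the carbonyl side → ester.
–NO2 on an sp³ carbon → nitro (the N=O is not a carbonyl).
pendant –CH2OH on an sp³ backbone C → alcohol.
–NH2 on an sp³ carbon with no adjacent C=O → amine.
No segment is a ketone: CH(CHO) is aldehyde, not ketone; CH2COOCH2 is ester, not ketone; CH2COOCH2 is ester, not ketone. → 0.

0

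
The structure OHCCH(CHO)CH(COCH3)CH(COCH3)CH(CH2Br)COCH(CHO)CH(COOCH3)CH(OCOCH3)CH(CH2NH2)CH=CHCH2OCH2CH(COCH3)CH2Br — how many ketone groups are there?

4

terminal –CHO: carbonyl C bonded to H and C → aldehyde.
pendant –CHO: carbonyl C bonded to C and H → aldehyde.
pendant –COCH3: carbonyl C bonded to two carbons → ketone.
pendant –COCH3: carbonyl C bonded to two carbons → ketone.
pendant –CH2X: halogen on sp³ carbon → alkyl halide.
–C(=O)– with carbon on both sides → ketone.
pendant –CHO: carbonyl C bonded to C and H → aldehyde.
pendant –COOCH3: carbonyl C bonded to C and –OCH3 → ester.
pendant –OC(=O)CH3: an acyloxy group → ester.
pendant –CH2NH2: N on sp³ C, no adjacent C=O → amine.
C=C double bond → alkene.
C–O–C with sp³ carbons on both sides and no adjacent C=O → ether.
pendant –COCH3: carbonyl C bonded to two carbons → ketone.
halogen on an sp³ carbon → alkyl halide.
Ketone appears at: CH(COCH3), CH(COCH3), CO, CH(COCH3) → 4.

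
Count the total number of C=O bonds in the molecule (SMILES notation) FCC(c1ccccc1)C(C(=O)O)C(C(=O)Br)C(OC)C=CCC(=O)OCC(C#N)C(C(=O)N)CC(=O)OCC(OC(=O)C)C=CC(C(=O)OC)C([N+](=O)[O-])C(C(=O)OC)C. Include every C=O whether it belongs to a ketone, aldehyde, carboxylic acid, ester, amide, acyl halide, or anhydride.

8

CH(COOH): carboxylic acid, 1 C=O (running total 1).
CH(COBr): acyl halide, 1 C=O (running total 2).
CH2COOCH2: ester, 1 C=O (running total 3).
CH(CONH2): amide, 1 C=O (running total 4).
CH2COOCH2: ester, 1 C=O (running total 5).
CH(OCOCH3): ester, 1 C=O (running total 6).
CH(COOCH3): ester, 1 C=O (running total 7).
CH(COOCH3): ester, 1 C=O (running total 8).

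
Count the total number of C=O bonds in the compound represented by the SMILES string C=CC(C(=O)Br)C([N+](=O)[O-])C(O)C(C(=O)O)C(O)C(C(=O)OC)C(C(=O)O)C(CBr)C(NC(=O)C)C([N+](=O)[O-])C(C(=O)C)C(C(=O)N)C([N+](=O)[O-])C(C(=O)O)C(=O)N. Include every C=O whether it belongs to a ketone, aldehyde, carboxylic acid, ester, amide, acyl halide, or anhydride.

9

CH(COBr): acyl halide, 1 C=O (running total 1).
CH(COOH): carboxylic acid, 1 C=O (running total 2).
CH(COOCH3): ester, 1 C=O (running total 3).
CH(COOH): carboxylic acid, 1 C=O (running total 4).
CH(NHCOCH3): amide, 1 C=O (running total 5).
CH(COCH3): ketone, 1 C=O (running total 6).
CH(CONH2): amide, 1 C=O (running total 7).
CH(COOH): carboxylic acid, 1 C=O (running total 8).
CONH2: amide, 1 C=O (running total 9).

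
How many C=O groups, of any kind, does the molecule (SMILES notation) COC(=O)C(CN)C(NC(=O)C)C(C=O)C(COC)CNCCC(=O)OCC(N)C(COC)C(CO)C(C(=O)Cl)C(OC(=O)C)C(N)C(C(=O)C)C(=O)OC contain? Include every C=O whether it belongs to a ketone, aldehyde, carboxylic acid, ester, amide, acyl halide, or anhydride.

8

CH3OOC: ester, 1 C=O (running total 1).
CH(NHCOCH3): amide, 1 C=O (running total 2).
CH(CHO): aldehyde, 1 C=O (running total 3).
CH2COOCH2: ester, 1 C=O (running total 4).
CH(COCl): acyl halide, 1 C=O (running total 5).
CH(OCOCH3): ester, 1 C=O (running total 6).
CH(COCH3): ketone, 1 C=O (running total 7).
COOCH3: ester, 1 C=O (running total 8).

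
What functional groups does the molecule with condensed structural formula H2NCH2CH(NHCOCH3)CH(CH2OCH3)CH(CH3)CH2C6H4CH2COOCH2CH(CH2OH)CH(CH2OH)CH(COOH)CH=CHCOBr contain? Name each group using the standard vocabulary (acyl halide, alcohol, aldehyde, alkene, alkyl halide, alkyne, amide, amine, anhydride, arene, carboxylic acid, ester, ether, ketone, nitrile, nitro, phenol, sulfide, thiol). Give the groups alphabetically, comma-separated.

–NH2 on an sp³ carbon with no adjacent C=O → amine.
pendant –NHC(=O)CH3: N bonded to a carbonyl → amide (not amine).
pendant –CH2OCH3: C–O–C linkage → ether.
para-disubstituted benzene ring → arene.
–C(=O)–O–C with C on the carbonyl side → ester.
pendant –CH2OH on an sp³ backbone C → alcohol.
pendant –CH2OH on an sp³ backbone C → alcohol.
pendant –COOH: carbonyl C bonded to C and –OH → carboxylic acid.
C=C double bond → alkene.
–C(=O)Br: carbonyl C bonded to C and to a halogen → acyl halide (not alkyl halide).

acyl halide, alcohol, alkene, amide, amine, arene, carboxylic acid, ester, ether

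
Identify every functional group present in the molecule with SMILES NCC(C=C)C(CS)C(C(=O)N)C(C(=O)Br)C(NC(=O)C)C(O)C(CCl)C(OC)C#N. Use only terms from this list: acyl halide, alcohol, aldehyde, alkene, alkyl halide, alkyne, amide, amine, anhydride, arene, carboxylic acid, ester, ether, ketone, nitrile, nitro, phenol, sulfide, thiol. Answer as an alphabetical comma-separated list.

acyl halide, alcohol, alkene, alkyl halide, amide, amine, ether, nitrile, thiol

Taking each segment in turn:
  H2NCH2: –NH2 on an sp³ carbon with no adjacent C=O → amine.
  CH(CH=CH2): pendant –CH=CH2: C=C double bond → alkene.
  CH(CH2SH): pendant –CH2SH → thiol.
  CH(CONH2): pendant –CONH2: carbonyl C bonded to C and N → amide.
  CH(COBr): pendant –C(=O)X: carbonyl C bonded to C and halogen → acyl halide.
  CH(NHCOCH3): pendant –NHC(=O)CH3: N bonded to a carbonyl → amide (not amine).
  CH(OH): –OH on an sp³ carbon → alcohol (secondary).
  CH(CH2Cl): pendant –CH2X: halogen on sp³ carbon → alkyl halide.
  CH(OCH3): pendant –OCH3: C–O–C with sp³ C, no adjacent C=O → ether.
  CN: –C≡N: carbon triple-bonded to nitrogen → nitrile.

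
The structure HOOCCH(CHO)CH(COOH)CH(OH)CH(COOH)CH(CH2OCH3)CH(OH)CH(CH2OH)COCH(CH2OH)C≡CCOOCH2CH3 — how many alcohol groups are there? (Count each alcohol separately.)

Reading the structure from left to right:
  HOOC: –COOH: carbonyl C bonded to –OH and C → carboxylic acid (the –OH is not a separate alcohol).
  CH(CHO): pendant –CHO: carbonyl C bonded to C and H → aldehyde.
  CH(COOH): pendant –COOH: carbonyl C bonded to C and –OH → carboxylic acid.
  CH(OH): –OH on an sp³ carbon → alcohol (secondary).
  CH(COOH): pendant –COOH: carbonyl C bonded to C and –OH → carboxylic acid.
  CH(CH2OCH3): pendant –CH2OCH3: C–O–C linkage → ether.
  CH(OH): –OH on an sp³ carbon → alcohol (secondary).
  CH(CH2OH): pendant –CH2OH on an sp³ backbone C → alcohol.
  CO: –C(=O)– with carbon on both sides → ketone.
  CH(CH2OH): pendant –CH2OH on an sp³ backbone C → alcohol.
  C≡C: C≡C triple bond → alkyne.
  COOCH2CH3: –C(=O)OCH2CH3: carbonyl C bonded to C and to –OEt → ester.
Alcohol appears at: CH(OH), CH(OH), CH(CH2OH), CH(CH2OH) → 4.

4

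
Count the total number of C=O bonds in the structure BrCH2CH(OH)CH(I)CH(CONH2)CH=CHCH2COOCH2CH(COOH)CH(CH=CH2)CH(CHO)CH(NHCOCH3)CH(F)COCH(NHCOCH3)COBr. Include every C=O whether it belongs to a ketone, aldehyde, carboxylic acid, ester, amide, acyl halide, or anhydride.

CH(CONH2): amide, 1 C=O (running total 1).
CH2COOCH2: ester, 1 C=O (running total 2).
CH(COOH): carboxylic acid, 1 C=O (running total 3).
CH(CHO): aldehyde, 1 C=O (running total 4).
CH(NHCOCH3): amide, 1 C=O (running total 5).
CO: ketone, 1 C=O (running total 6).
CH(NHCOCH3): amide, 1 C=O (running total 7).
COBr: acyl halide, 1 C=O (running total 8).

8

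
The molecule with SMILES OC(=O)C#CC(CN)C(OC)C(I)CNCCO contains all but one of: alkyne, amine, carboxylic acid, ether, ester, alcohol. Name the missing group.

ester

ether: present (CH(OCH3) — pendant –OCH3: C–O–C with sp³ C, no adjacent C=O → ether).
carboxylic acid: present (HOOC — –COOH: carbonyl C bonded to –OH and C → carboxylic acid (the –OH is not a separate alcohol)).
alkyne: present (C≡C — C≡C triple bond → alkyne).
alcohol: present (CH2OH — –OH on an sp³ carbon → alcohol).
amine: present (CH(CH2NH2) — pendant –CH2NH2: N on sp³ C, no adjacent C=O → amine).
ester: no segment matches this pattern.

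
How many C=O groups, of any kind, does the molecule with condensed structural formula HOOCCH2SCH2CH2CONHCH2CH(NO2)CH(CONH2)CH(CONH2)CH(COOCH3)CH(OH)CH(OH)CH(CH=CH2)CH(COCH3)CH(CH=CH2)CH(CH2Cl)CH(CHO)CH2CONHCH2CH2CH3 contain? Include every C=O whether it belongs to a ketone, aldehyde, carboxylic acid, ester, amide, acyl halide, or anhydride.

HOOC: carboxylic acid, 1 C=O (running total 1).
CH2CONHCH2: amide, 1 C=O (running total 2).
CH(CONH2): amide, 1 C=O (running total 3).
CH(CONH2): amide, 1 C=O (running total 4).
CH(COOCH3): ester, 1 C=O (running total 5).
CH(COCH3): ketone, 1 C=O (running total 6).
CH(CHO): aldehyde, 1 C=O (running total 7).
CH2CONHCH2: amide, 1 C=O (running total 8).

8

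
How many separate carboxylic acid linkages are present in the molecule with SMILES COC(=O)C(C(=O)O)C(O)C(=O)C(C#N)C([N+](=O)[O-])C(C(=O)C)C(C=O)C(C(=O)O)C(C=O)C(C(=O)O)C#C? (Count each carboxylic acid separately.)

Taking each segment in turn:
  CH3OOC: CH3O–C(=O)–: carbonyl C bonded to C and to –OCH3 → ester (not ketone + ether).
  CH(COOH): pendant –COOH: carbonyl C bonded to C and –OH → carboxylic acid.
  CH(OH): –OH on an sp³ carbon → alcohol (secondary).
  CO: –C(=O)– with carbon on both sides → ketone.
  CH(CN): pendant –C≡N: nitrile.
  CH(NO2): –NO2 on an sp³ carbon → nitro (the N=O is not a carbonyl).
  CH(COCH3): pendant –COCH3: carbonyl C bonded to two carbons → ketone.
  CH(CHO): pendant –CHO: carbonyl C bonded to C and H → aldehyde.
  CH(COOH): pendant –COOH: carbonyl C bonded to C and –OH → carboxylic acid.
  CH(CHO): pendant –CHO: carbonyl C bonded to C and H → aldehyde.
  CH(COOH): pendant –COOH: carbonyl C bonded to C and –OH → carboxylic acid.
  C≡CH: C≡C triple bond → alkyne.
Carboxylic acid appears at: CH(COOH), CH(COOH), CH(COOH) → 3.

3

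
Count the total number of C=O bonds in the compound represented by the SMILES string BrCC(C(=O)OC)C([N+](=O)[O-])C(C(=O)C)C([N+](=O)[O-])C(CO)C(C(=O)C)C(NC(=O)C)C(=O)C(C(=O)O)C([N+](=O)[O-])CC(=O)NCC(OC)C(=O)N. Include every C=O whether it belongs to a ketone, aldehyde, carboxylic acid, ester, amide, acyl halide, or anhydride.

8

CH(COOCH3): ester, 1 C=O (running total 1).
CH(COCH3): ketone, 1 C=O (running total 2).
CH(COCH3): ketone, 1 C=O (running total 3).
CH(NHCOCH3): amide, 1 C=O (running total 4).
CO: ketone, 1 C=O (running total 5).
CH(COOH): carboxylic acid, 1 C=O (running total 6).
CH2CONHCH2: amide, 1 C=O (running total 7).
CONH2: amide, 1 C=O (running total 8).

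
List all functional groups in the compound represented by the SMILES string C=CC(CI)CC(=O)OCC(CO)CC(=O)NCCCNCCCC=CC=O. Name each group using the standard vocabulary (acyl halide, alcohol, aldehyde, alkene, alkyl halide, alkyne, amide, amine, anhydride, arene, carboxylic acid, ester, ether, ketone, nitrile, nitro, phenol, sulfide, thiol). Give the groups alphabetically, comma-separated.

C=C double bond → alkene.
pendant –CH2X: halogen on sp³ carbon → alkyl halide.
–C(=O)–O–C with C on the carbonyl side → ester.
pendant –CH2OH on an sp³ backbone C → alcohol.
–C(=O)–N– linkage → amide (the N is not an amine).
C–N–C with sp³ carbons and no adjacent C=O → amine (secondary).
C=C double bond → alkene.
terminal –CHO: carbonyl C bonded to H and C → aldehyde.

alcohol, aldehyde, alkene, alkyl halide, amide, amine, ester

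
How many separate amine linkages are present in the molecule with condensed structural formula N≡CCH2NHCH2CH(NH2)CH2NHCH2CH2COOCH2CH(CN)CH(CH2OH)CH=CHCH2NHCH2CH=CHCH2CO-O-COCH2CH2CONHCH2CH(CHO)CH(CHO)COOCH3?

N≡C–: carbon triple-bonded to nitrogen → nitrile.
C–N–C with sp³ carbons and no adjacent C=O → amine (secondary).
–NH2 on an sp³ carbon with no adjacent C=O → amine.
C–N–C with sp³ carbons and no adjacent C=O → amine (secondary).
–C(=O)–O–C with C on the carbonyl side → ester.
pendant –C≡N: nitrile.
pendant –CH2OH on an sp³ backbone C → alcohol.
C=C double bond → alkene.
C–N–C with sp³ carbons and no adjacent C=O → amine (secondary).
C=C double bond → alkene.
two acyl groups sharing one oxygen, –C(=O)–O–C(=O)– → anhydride.
–C(=O)–N– linkage → amide (the N is not an amine).
pendant –CHO: carbonyl C bonded to C and H → aldehyde.
pendant –CHO: carbonyl C bonded to C and H → aldehyde.
–C(=O)OCH3: carbonyl C bonded to C and to –OCH3 → ester (not ketone + ether).
Amine appears at: CH2NHCH2, CH(NH2), CH2NHCH2, CH2NHCH2 → 4.

4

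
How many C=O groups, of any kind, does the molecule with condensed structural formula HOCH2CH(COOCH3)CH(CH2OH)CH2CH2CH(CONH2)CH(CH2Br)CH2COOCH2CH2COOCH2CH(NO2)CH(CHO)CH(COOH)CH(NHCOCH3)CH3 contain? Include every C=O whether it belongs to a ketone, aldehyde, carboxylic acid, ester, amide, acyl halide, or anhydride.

7

CH(COOCH3): ester, 1 C=O (running total 1).
CH(CONH2): amide, 1 C=O (running total 2).
CH2COOCH2: ester, 1 C=O (running total 3).
CH2COOCH2: ester, 1 C=O (running total 4).
CH(CHO): aldehyde, 1 C=O (running total 5).
CH(COOH): carboxylic acid, 1 C=O (running total 6).
CH(NHCOCH3): amide, 1 C=O (running total 7).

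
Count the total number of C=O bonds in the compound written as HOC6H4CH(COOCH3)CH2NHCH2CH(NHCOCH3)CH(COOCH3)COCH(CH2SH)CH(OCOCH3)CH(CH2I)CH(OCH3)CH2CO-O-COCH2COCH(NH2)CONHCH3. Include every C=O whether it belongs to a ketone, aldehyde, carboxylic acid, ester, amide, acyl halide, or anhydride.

9

CH(COOCH3): ester, 1 C=O (running total 1).
CH(NHCOCH3): amide, 1 C=O (running total 2).
CH(COOCH3): ester, 1 C=O (running total 3).
CO: ketone, 1 C=O (running total 4).
CH(OCOCH3): ester, 1 C=O (running total 5).
CH2CO-O-COCH2: anhydride, 2 C=O (running total 7).
CO: ketone, 1 C=O (running total 8).
CONHCH3: amide, 1 C=O (running total 9).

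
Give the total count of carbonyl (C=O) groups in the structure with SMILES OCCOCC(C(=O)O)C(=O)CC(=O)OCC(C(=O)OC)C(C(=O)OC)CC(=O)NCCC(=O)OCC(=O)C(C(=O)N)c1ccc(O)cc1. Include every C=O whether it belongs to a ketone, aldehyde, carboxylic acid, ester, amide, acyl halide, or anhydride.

CH(COOH): carboxylic acid, 1 C=O (running total 1).
CO: ketone, 1 C=O (running total 2).
CH2COOCH2: ester, 1 C=O (running total 3).
CH(COOCH3): ester, 1 C=O (running total 4).
CH(COOCH3): ester, 1 C=O (running total 5).
CH2CONHCH2: amide, 1 C=O (running total 6).
CH2COOCH2: ester, 1 C=O (running total 7).
CO: ketone, 1 C=O (running total 8).
CH(CONH2): amide, 1 C=O (running total 9).

9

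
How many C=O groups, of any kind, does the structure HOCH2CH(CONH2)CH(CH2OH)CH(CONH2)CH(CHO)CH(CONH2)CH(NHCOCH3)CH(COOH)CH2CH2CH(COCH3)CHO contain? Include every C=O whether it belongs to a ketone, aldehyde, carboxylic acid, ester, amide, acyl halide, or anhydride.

8

CH(CONH2): amide, 1 C=O (running total 1).
CH(CONH2): amide, 1 C=O (running total 2).
CH(CHO): aldehyde, 1 C=O (running total 3).
CH(CONH2): amide, 1 C=O (running total 4).
CH(NHCOCH3): amide, 1 C=O (running total 5).
CH(COOH): carboxylic acid, 1 C=O (running total 6).
CH(COCH3): ketone, 1 C=O (running total 7).
CHO: aldehyde, 1 C=O (running total 8).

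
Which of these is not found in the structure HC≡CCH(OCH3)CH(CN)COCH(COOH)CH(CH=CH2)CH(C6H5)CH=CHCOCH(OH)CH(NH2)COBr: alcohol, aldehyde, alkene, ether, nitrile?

nitrile: present (CH(CN) — pendant –C≡N: nitrile).
alkene: present (CH(CH=CH2) — pendant –CH=CH2: C=C double bond → alkene).
ether: present (CH(OCH3) — pendant –OCH3: C–O–C with sp³ C, no adjacent C=O → ether).
alcohol: present (CH(OH) — –OH on an sp³ carbon → alcohol (secondary)).
aldehyde: absent. In CO, the carbonyl carbon is bonded to two carbons, so it is a ketone, not an aldehyde. In CH(COOH), the carbonyl carbon bears –OH, not –H, so it is a carboxylic acid.

aldehyde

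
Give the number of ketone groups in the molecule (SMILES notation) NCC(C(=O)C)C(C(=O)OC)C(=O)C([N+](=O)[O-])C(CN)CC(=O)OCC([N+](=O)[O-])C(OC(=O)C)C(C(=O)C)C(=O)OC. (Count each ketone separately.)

3

–NH2 on an sp³ carbon with no adjacent C=O → amine.
pendant –COCH3: carbonyl C bonded to two carbons → ketone.
pendant –COOCH3: carbonyl C bonded to C and –OCH3 → ester.
–C(=O)– with carbon on both sides → ketone.
–NO2 on an sp³ carbon → nitro (the N=O is not a carbonyl).
pendant –CH2NH2: N on sp³ C, no adjacent C=O → amine.
–C(=O)–O–C with C on the carbonyl side → ester.
–NO2 on an sp³ carbon → nitro (the N=O is not a carbonyl).
pendant –OC(=O)CH3: an acyloxy group → ester.
pendant –COCH3: carbonyl C bonded to two carbons → ketone.
–C(=O)OCH3: carbonyl C bonded to C and to –OCH3 → ester (not ketone + ether).
Ketone appears at: CH(COCH3), CO, CH(COCH3) → 3.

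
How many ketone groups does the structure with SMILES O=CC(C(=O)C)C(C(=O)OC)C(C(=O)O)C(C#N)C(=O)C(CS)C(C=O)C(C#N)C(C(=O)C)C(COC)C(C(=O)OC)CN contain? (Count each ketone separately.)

Working along the chain:
  OHC: terminal –CHO: carbonyl C bonded to H and C → aldehyde.
  CH(COCH3): pendant –COCH3: carbonyl C bonded to two carbons → ketone.
  CH(COOCH3): pendant –COOCH3: carbonyl C bonded to C and –OCH3 → ester.
  CH(COOH): pendant –COOH: carbonyl C bonded to C and –OH → carboxylic acid.
  CH(CN): pendant –C≡N: nitrile.
  CO: –C(=O)– with carbon on both sides → ketone.
  CH(CH2SH): pendant –CH2SH → thiol.
  CH(CHO): pendant –CHO: carbonyl C bonded to C and H → aldehyde.
  CH(CN): pendant –C≡N: nitrile.
  CH(COCH3): pendant –COCH3: carbonyl C bonded to two carbons → ketone.
  CH(CH2OCH3): pendant –CH2OCH3: C–O–C linkage → ether.
  CH(COOCH3): pendant –COOCH3: carbonyl C bonded to C and –OCH3 → ester.
  CH2NH2: –NH2 on an sp³ carbon with no adjacent C=O → amine.
Ketone appears at: CH(COCH3), CO, CH(COCH3) → 3.

3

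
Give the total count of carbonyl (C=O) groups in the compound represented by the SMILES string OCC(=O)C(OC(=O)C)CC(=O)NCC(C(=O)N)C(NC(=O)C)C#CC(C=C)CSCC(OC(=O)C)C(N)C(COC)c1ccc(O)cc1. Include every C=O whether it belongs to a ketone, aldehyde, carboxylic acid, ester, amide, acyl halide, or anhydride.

CO: ketone, 1 C=O (running total 1).
CH(OCOCH3): ester, 1 C=O (running total 2).
CH2CONHCH2: amide, 1 C=O (running total 3).
CH(CONH2): amide, 1 C=O (running total 4).
CH(NHCOCH3): amide, 1 C=O (running total 5).
CH(OCOCH3): ester, 1 C=O (running total 6).

6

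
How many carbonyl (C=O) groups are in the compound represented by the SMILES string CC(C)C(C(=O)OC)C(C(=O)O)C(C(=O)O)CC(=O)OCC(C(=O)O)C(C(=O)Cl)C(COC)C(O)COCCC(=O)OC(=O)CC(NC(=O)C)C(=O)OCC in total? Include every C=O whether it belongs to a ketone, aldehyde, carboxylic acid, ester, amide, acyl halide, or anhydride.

10

CH(COOCH3): ester, 1 C=O (running total 1).
CH(COOH): carboxylic acid, 1 C=O (running total 2).
CH(COOH): carboxylic acid, 1 C=O (running total 3).
CH2COOCH2: ester, 1 C=O (running total 4).
CH(COOH): carboxylic acid, 1 C=O (running total 5).
CH(COCl): acyl halide, 1 C=O (running total 6).
CH2CO-O-COCH2: anhydride, 2 C=O (running total 8).
CH(NHCOCH3): amide, 1 C=O (running total 9).
COOCH2CH3: ester, 1 C=O (running total 10).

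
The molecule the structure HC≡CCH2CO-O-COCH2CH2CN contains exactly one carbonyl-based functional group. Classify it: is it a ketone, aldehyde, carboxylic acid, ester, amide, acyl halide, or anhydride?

The carbonyl is in the CH2CO-O-COCH2 segment: two acyl groups sharing one oxygen, –C(=O)–O–C(=O)– → anhydride.

anhydride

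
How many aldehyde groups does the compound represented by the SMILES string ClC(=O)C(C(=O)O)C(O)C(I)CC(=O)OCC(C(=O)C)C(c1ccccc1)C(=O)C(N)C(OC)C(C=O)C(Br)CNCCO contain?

–C(=O)Cl: carbonyl C bonded to C and to a halogen → acyl halide (not alkyl halide).
pendant –COOH: carbonyl C bonded to C and –OH → carboxylic acid.
–OH on an sp³ carbon → alcohol (secondary).
halogen on an sp³ carbon → alkyl halide.
–C(=O)–O–C with C on the carbonyl side → ester.
pendant –COCH3: carbonyl C bonded to two carbons → ketone.
pendant –C6H5: benzene ring → arene.
–C(=O)– with carbon on both sides → ketone.
–NH2 on an sp³ carbon with no adjacent C=O → amine.
pendant –OCH3: C–O–C with sp³ C, no adjacent C=O → ether.
pendant –CHO: carbonyl C bonded to C and H → aldehyde.
halogen on an sp³ carbon → alkyl halide.
C–N–C with sp³ carbons and no adjacent C=O → amine (secondary).
–OH on an sp³ carbon → alcohol.
Aldehyde appears at: CH(CHO) → 1.

1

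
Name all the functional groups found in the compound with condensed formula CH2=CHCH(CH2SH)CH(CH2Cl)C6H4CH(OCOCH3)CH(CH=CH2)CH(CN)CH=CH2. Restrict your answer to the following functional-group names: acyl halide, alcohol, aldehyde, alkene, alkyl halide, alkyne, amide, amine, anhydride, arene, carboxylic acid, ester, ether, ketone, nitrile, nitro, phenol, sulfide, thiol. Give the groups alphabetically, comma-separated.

C=C double bond → alkene.
pendant –CH2SH → thiol.
pendant –CH2X: halogen on sp³ carbon → alkyl halide.
para-disubstituted benzene ring → arene.
pendant –OC(=O)CH3: an acyloxy group → ester.
pendant –CH=CH2: C=C double bond → alkene.
pendant –C≡N: nitrile.
C=C double bond → alkene.

alkene, alkyl halide, arene, ester, nitrile, thiol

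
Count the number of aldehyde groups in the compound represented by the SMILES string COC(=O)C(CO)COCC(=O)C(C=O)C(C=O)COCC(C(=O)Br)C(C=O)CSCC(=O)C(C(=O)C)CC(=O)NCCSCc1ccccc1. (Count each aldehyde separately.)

3

CH3O–C(=O)–: carbonyl C bonded to C and to –OCH3 → ester (not ketone + ether).
pendant –CH2OH on an sp³ backbone C → alcohol.
C–O–C with sp³ carbons on both sides and no adjacent C=O → ether.
–C(=O)– with carbon on both sides → ketone.
pendant –CHO: carbonyl C bonded to C and H → aldehyde.
pendant –CHO: carbonyl C bonded to C and H → aldehyde.
C–O–C with sp³ carbons on both sides and no adjacent C=O → ether.
pendant –C(=O)X: carbonyl C bonded to C and halogen → acyl halide.
pendant –CHO: carbonyl C bonded to C and H → aldehyde.
C–S–C linkage → sulfide (thioether).
–C(=O)– with carbon on both sides → ketone.
pendant –COCH3: carbonyl C bonded to two carbons → ketone.
–C(=O)–N– linkage → amide (the N is not an amine).
C–S–C linkage → sulfide (thioether).
–C6H5 phenyl ring → arene.
Aldehyde appears at: CH(CHO), CH(CHO), CH(CHO) → 3.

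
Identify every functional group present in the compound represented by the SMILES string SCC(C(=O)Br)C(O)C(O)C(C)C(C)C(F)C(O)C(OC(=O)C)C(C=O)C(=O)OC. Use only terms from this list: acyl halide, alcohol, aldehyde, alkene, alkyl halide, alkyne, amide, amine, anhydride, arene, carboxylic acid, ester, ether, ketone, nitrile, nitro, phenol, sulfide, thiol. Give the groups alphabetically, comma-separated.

Reading the structure from left to right:
  HSCH2: –SH on an sp³ carbon → thiol.
  CH(COBr): pendant –C(=O)X: carbonyl C bonded to C and halogen → acyl halide.
  CH(OH): –OH on an sp³ carbon → alcohol (secondary).
  CH(OH): –OH on an sp³ carbon → alcohol (secondary).
  CH(F): halogen on an sp³ carbon → alkyl halide.
  CH(OH): –OH on an sp³ carbon → alcohol (secondary).
  CH(OCOCH3): pendant –OC(=O)CH3: an acyloxy group → ester.
  CH(CHO): pendant –CHO: carbonyl C bonded to C and H → aldehyde.
  COOCH3: –C(=O)OCH3: carbonyl C bonded to C and to –OCH3 → ester (not ketone + ether).

acyl halide, alcohol, aldehyde, alkyl halide, ester, thiol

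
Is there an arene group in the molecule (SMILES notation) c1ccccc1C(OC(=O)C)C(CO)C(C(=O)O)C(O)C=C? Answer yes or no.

yes

C6H5– phenyl ring → arene.
pendant –OC(=O)CH3: an acyloxy group → ester.
pendant –CH2OH on an sp³ backbone C → alcohol.
pendant –COOH: carbonyl C bonded to C and –OH → carboxylic acid.
–OH on an sp³ carbon → alcohol (secondary).
C=C double bond → alkene.
The C6H5 segment supplies the arene: C6H5– phenyl ring → arene.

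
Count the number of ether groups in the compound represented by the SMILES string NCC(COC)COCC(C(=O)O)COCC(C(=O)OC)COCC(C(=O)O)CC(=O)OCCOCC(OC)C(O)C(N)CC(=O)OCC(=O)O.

–NH2 on an sp³ carbon with no adjacent C=O → amine.
pendant –CH2OCH3: C–O–C linkage → ether.
C–O–C with sp³ carbons on both sides and no adjacent C=O → ether.
pendant –COOH: carbonyl C bonded to C and –OH → carboxylic acid.
C–O–C with sp³ carbons on both sides and no adjacent C=O → ether.
pendant –COOCH3: carbonyl C bonded to C and –OCH3 → ester.
C–O–C with sp³ carbons on both sides and no adjacent C=O → ether.
pendant –COOH: carbonyl C bonded to C and –OH → carboxylic acid.
–C(=O)–O–C with C on the carbonyl side → ester.
C–O–C with sp³ carbons on both sides and no adjacent C=O → ether.
pendant –OCH3: C–O–C with sp³ C, no adjacent C=O → ether.
–OH on an sp³ carbon → alcohol (secondary).
–NH2 on an sp³ carbon with no adjacent C=O → amine.
–C(=O)–O–C with C on the carbonyl side → ester.
–COOH: carbonyl C bonded to –OH and C → carboxylic acid (the –OH is not a separate alcohol).
Ether appears at: CH(CH2OCH3), CH2OCH2, CH2OCH2, CH2OCH2, CH2OCH2, CH(OCH3) → 6.

6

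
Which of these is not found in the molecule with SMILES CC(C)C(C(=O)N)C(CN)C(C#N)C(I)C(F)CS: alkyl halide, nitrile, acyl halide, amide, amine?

nitrile: present (CH(CN) — pendant –C≡N: nitrile).
amine: present (CH(CH2NH2) — pendant –CH2NH2: N on sp³ C, no adjacent C=O → amine).
alkyl halide: present (CH(I) — halogen on an sp³ carbon → alkyl halide).
amide: present (CH(CONH2) — pendant –CONH2: carbonyl C bonded to C and N → amide).
acyl halide: no segment matches this pattern.

acyl halide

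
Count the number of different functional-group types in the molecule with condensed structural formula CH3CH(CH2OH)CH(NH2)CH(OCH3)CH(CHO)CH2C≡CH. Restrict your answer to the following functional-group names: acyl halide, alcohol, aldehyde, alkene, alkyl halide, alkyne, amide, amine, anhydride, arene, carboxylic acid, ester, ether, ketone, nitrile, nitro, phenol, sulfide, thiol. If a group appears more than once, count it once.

5

Taking each segment in turn:
  CH(CH2OH): pendant –CH2OH on an sp³ backbone C → alcohol.
  CH(NH2): –NH2 on an sp³ carbon with no adjacent C=O → amine.
  CH(OCH3): pendant –OCH3: C–O–C with sp³ C, no adjacent C=O → ether.
  CH(CHO): pendant –CHO: carbonyl C bonded to C and H → aldehyde.
  C≡CH: C≡C triple bond → alkyne.
Distinct types present: alcohol, aldehyde, alkyne, amine, ether.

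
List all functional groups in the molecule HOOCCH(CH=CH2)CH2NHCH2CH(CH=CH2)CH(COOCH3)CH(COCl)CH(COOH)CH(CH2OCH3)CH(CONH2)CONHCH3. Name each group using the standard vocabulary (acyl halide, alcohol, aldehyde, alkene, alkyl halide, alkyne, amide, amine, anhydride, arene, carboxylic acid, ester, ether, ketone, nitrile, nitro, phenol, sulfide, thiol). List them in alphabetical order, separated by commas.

acyl halide, alkene, amide, amine, carboxylic acid, ester, ether

Taking each segment in turn:
  HOOC: –COOH: carbonyl C bonded to –OH and C → carboxylic acid (the –OH is not a separate alcohol).
  CH(CH=CH2): pendant –CH=CH2: C=C double bond → alkene.
  CH2NHCH2: C–N–C with sp³ carbons and no adjacent C=O → amine (secondary).
  CH(CH=CH2): pendant –CH=CH2: C=C double bond → alkene.
  CH(COOCH3): pendant –COOCH3: carbonyl C bonded to C and –OCH3 → ester.
  CH(COCl): pendant –C(=O)X: carbonyl C bonded to C and halogen → acyl halide.
  CH(COOH): pendant –COOH: carbonyl C bonded to C and –OH → carboxylic acid.
  CH(CH2OCH3): pendant –CH2OCH3: C–O–C linkage → ether.
  CH(CONH2): pendant –CONH2: carbonyl C bonded to C and N → amide.
  CONHCH3: –C(=O)NHCH3: carbonyl C bonded to C and to N → amide (the N is not an amine).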